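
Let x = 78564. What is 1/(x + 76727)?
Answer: 1/155291 ≈ 6.4395e-6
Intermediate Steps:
1/(x + 76727) = 1/(78564 + 76727) = 1/155291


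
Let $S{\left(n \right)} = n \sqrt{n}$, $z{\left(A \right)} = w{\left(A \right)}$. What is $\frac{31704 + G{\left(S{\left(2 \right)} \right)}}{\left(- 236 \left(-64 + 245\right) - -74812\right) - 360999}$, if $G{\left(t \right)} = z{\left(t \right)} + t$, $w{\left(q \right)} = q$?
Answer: $- \frac{31704}{328903} - \frac{4 \sqrt{2}}{328903} \approx -0.09641$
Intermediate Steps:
$z{\left(A \right)} = A$
$S{\left(n \right)} = n^{\frac{3}{2}}$
$G{\left(t \right)} = 2 t$ ($G{\left(t \right)} = t + t = 2 t$)
$\frac{31704 + G{\left(S{\left(2 \right)} \right)}}{\left(- 236 \left(-64 + 245\right) - -74812\right) - 360999} = \frac{31704 + 2 \cdot 2^{\frac{3}{2}}}{\left(- 236 \left(-64 + 245\right) - -74812\right) - 360999} = \frac{31704 + 2 \cdot 2 \sqrt{2}}{\left(\left(-236\right) 181 + 74812\right) - 360999} = \frac{31704 + 4 \sqrt{2}}{\left(-42716 + 74812\right) - 360999} = \frac{31704 + 4 \sqrt{2}}{32096 - 360999} = \frac{31704 + 4 \sqrt{2}}{-328903} = \left(31704 + 4 \sqrt{2}\right) \left(- \frac{1}{328903}\right) = - \frac{31704}{328903} - \frac{4 \sqrt{2}}{328903}$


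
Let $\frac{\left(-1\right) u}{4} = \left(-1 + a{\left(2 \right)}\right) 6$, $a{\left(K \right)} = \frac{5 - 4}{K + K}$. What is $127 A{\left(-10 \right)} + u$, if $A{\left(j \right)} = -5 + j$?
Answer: $-1887$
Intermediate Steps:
$a{\left(K \right)} = \frac{1}{2 K}$ ($a{\left(K \right)} = 1 \frac{1}{2 K} = \frac{1}{2 K}$)
$u = 18$ ($u = - 4 \left(-1 + \frac{1}{2 \cdot 2}\right) 6 = - 4 \left(-1 + \frac{1}{2} \cdot \frac{1}{2}\right) 6 = - 4 \left(-1 + \frac{1}{4}\right) 6 = - 4 \left(\left(- \frac{3}{4}\right) 6\right) = \left(-4\right) \left(- \frac{9}{2}\right) = 18$)
$127 A{\left(-10 \right)} + u = 127 \left(-5 - 10\right) + 18 = 127 \left(-15\right) + 18 = -1905 + 18 = -1887$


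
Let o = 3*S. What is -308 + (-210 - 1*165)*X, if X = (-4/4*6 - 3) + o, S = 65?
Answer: -70058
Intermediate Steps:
o = 195 (o = 3*65 = 195)
X = 186 (X = (-4/4*6 - 3) + 195 = (-4*1/4*6 - 3) + 195 = (-1*6 - 3) + 195 = (-6 - 3) + 195 = -9 + 195 = 186)
-308 + (-210 - 1*165)*X = -308 + (-210 - 1*165)*186 = -308 + (-210 - 165)*186 = -308 - 375*186 = -308 - 69750 = -70058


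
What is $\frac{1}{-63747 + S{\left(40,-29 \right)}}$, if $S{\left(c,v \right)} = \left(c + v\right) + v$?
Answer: $- \frac{1}{63765} \approx -1.5683 \cdot 10^{-5}$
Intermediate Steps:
$S{\left(c,v \right)} = c + 2 v$
$\frac{1}{-63747 + S{\left(40,-29 \right)}} = \frac{1}{-63747 + \left(40 + 2 \left(-29\right)\right)} = \frac{1}{-63747 + \left(40 - 58\right)} = \frac{1}{-63747 - 18} = \frac{1}{-63765} = - \frac{1}{63765}$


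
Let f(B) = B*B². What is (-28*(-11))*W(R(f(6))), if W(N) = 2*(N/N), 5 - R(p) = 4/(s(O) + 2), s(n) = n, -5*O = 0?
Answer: 616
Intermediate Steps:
O = 0 (O = -⅕*0 = 0)
f(B) = B³
R(p) = 3 (R(p) = 5 - 4/(0 + 2) = 5 - 4/2 = 5 - 1*2 = 5 - 2 = 3)
W(N) = 2 (W(N) = 2*1 = 2)
(-28*(-11))*W(R(f(6))) = -28*(-11)*2 = 308*2 = 616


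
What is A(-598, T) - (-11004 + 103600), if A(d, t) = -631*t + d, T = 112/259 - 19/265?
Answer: -915999017/9805 ≈ -93422.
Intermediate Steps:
T = 3537/9805 (T = 112*(1/259) - 19*1/265 = 16/37 - 19/265 = 3537/9805 ≈ 0.36073)
A(d, t) = d - 631*t
A(-598, T) - (-11004 + 103600) = (-598 - 631*3537/9805) - (-11004 + 103600) = (-598 - 2231847/9805) - 1*92596 = -8095237/9805 - 92596 = -915999017/9805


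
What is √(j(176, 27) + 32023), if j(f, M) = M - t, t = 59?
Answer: √31991 ≈ 178.86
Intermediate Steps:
j(f, M) = -59 + M (j(f, M) = M - 1*59 = M - 59 = -59 + M)
√(j(176, 27) + 32023) = √((-59 + 27) + 32023) = √(-32 + 32023) = √31991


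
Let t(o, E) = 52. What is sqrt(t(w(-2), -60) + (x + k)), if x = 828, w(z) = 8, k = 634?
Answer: sqrt(1514) ≈ 38.910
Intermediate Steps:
sqrt(t(w(-2), -60) + (x + k)) = sqrt(52 + (828 + 634)) = sqrt(52 + 1462) = sqrt(1514)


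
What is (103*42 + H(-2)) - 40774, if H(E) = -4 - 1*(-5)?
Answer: -36447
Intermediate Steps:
H(E) = 1 (H(E) = -4 + 5 = 1)
(103*42 + H(-2)) - 40774 = (103*42 + 1) - 40774 = (4326 + 1) - 40774 = 4327 - 40774 = -36447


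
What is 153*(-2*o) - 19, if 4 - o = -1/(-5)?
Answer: -5909/5 ≈ -1181.8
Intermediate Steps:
o = 19/5 (o = 4 - (-1)/(-5) = 4 - (-1)*(-1)/5 = 4 - 1*1/5 = 4 - 1/5 = 19/5 ≈ 3.8000)
153*(-2*o) - 19 = 153*(-2*19/5) - 19 = 153*(-38/5) - 19 = -5814/5 - 19 = -5909/5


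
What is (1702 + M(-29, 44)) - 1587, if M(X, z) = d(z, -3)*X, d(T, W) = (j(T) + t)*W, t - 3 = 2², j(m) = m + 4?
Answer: 4900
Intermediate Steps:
j(m) = 4 + m
t = 7 (t = 3 + 2² = 3 + 4 = 7)
d(T, W) = W*(11 + T) (d(T, W) = ((4 + T) + 7)*W = (11 + T)*W = W*(11 + T))
M(X, z) = X*(-33 - 3*z) (M(X, z) = (-3*(11 + z))*X = (-33 - 3*z)*X = X*(-33 - 3*z))
(1702 + M(-29, 44)) - 1587 = (1702 + 3*(-29)*(-11 - 1*44)) - 1587 = (1702 + 3*(-29)*(-11 - 44)) - 1587 = (1702 + 3*(-29)*(-55)) - 1587 = (1702 + 4785) - 1587 = 6487 - 1587 = 4900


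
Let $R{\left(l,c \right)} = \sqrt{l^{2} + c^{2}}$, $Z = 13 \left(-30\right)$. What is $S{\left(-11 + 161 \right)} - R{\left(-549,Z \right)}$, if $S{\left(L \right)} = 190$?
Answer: $190 - 3 \sqrt{50389} \approx -483.42$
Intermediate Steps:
$Z = -390$
$R{\left(l,c \right)} = \sqrt{c^{2} + l^{2}}$
$S{\left(-11 + 161 \right)} - R{\left(-549,Z \right)} = 190 - \sqrt{\left(-390\right)^{2} + \left(-549\right)^{2}} = 190 - \sqrt{152100 + 301401} = 190 - \sqrt{453501} = 190 - 3 \sqrt{50389}$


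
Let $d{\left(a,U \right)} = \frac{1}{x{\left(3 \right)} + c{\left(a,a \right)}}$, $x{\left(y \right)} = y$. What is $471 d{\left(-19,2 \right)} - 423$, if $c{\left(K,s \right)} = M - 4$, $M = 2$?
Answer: $48$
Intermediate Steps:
$c{\left(K,s \right)} = -2$ ($c{\left(K,s \right)} = 2 - 4 = -2$)
$d{\left(a,U \right)} = 1$ ($d{\left(a,U \right)} = \frac{1}{3 - 2} = 1^{-1} = 1$)
$471 d{\left(-19,2 \right)} - 423 = 471 \cdot 1 - 423 = 471 - 423 = 48$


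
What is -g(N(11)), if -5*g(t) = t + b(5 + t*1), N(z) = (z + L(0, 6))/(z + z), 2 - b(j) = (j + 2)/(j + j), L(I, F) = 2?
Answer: 2587/6765 ≈ 0.38241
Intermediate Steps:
b(j) = 2 - (2 + j)/(2*j) (b(j) = 2 - (j + 2)/(j + j) = 2 - (2 + j)/(2*j))
N(z) = (2 + z)/(2*z) (N(z) = (z + 2)/(z + z) = (2 + z)/((2*z)) = (2 + z)*(1/(2*z)) = (2 + z)/(2*z))
g(t) = -3/10 - t/5 + 1/(5*(5 + t)) (g(t) = -(t + (3/2 - 1/(5 + t*1)))/5 = -(t + (3/2 - 1/(5 + t)))/5 = -(3/2 + t - 1/(5 + t))/5 = -3/10 - t/5 + 1/(5*(5 + t)))
-g(N(11)) = -(-13 - 13*(2 + 11)/(2*11) - 2*(2 + 11)**2/484)/(10*(5 + (1/2)*(2 + 11)/11)) = -(-13 - 13*13/(2*11) - 2*((1/2)*(1/11)*13)**2)/(10*(5 + (1/2)*(1/11)*13)) = -(-13 - 13*13/22 - 2*(13/22)**2)/(10*(5 + 13/22)) = -(-13 - 169/22 - 2*169/484)/(10*123/22) = -22*(-13 - 169/22 - 169/242)/(10*123) = -22*(-2587)/(10*123*121) = -1*(-2587/6765) = 2587/6765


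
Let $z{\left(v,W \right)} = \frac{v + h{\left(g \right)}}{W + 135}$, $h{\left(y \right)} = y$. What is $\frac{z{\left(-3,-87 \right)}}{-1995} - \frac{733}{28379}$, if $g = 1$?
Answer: $- \frac{35067661}{1358786520} \approx -0.025808$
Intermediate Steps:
$z{\left(v,W \right)} = \frac{1 + v}{135 + W}$ ($z{\left(v,W \right)} = \frac{v + 1}{W + 135} = \frac{1 + v}{135 + W}$)
$\frac{z{\left(-3,-87 \right)}}{-1995} - \frac{733}{28379} = \frac{\frac{1}{135 - 87} \left(1 - 3\right)}{-1995} - \frac{733}{28379} = \frac{1}{48} \left(-2\right) \left(- \frac{1}{1995}\right) - \frac{733}{28379} = \left(- \frac{1}{24}\right) \left(- \frac{1}{1995}\right) - \frac{733}{28379} = \frac{1}{47880} - \frac{733}{28379} = - \frac{35067661}{1358786520}$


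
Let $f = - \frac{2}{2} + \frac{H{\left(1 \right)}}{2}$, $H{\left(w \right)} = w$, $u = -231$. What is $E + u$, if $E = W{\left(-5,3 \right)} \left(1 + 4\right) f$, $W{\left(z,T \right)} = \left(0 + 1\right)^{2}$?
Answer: $- \frac{467}{2} \approx -233.5$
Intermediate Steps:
$W{\left(z,T \right)} = 1$ ($W{\left(z,T \right)} = 1^{2} = 1$)
$f = - \frac{1}{2}$ ($f = - \frac{2}{2} + 1 \cdot \frac{1}{2} = \left(-2\right) \frac{1}{2} + 1 \cdot \frac{1}{2} = -1 + \frac{1}{2} = - \frac{1}{2} \approx -0.5$)
$E = - \frac{5}{2}$ ($E = 1 \left(1 + 4\right) \left(- \frac{1}{2}\right) = 1 \cdot 5 \left(- \frac{1}{2}\right) = 5 \left(- \frac{1}{2}\right) = - \frac{5}{2} \approx -2.5$)
$E + u = - \frac{5}{2} - 231 = - \frac{467}{2}$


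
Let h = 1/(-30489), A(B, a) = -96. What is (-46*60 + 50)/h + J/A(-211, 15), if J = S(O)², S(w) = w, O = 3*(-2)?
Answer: 661001517/8 ≈ 8.2625e+7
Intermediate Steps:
h = -1/30489 ≈ -3.2799e-5
O = -6
J = 36 (J = (-6)² = 36)
(-46*60 + 50)/h + J/A(-211, 15) = (-46*60 + 50)/(-1/30489) + 36/(-96) = (-2760 + 50)*(-30489) + 36*(-1/96) = -2710*(-30489) - 3/8 = 82625190 - 3/8 = 661001517/8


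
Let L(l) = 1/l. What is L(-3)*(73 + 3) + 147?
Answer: 365/3 ≈ 121.67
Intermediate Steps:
L(-3)*(73 + 3) + 147 = (73 + 3)/(-3) + 147 = -1/3*76 + 147 = -76/3 + 147 = 365/3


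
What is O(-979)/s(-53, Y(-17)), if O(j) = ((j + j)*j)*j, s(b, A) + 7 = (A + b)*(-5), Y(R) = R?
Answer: -1876627478/343 ≈ -5.4712e+6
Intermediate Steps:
s(b, A) = -7 - 5*A - 5*b (s(b, A) = -7 + (A + b)*(-5) = -7 + (-5*A - 5*b) = -7 - 5*A - 5*b)
O(j) = 2*j³ (O(j) = ((2*j)*j)*j = (2*j²)*j = 2*j³)
O(-979)/s(-53, Y(-17)) = (2*(-979)³)/(-7 - 5*(-17) - 5*(-53)) = (2*(-938313739))/(-7 + 85 + 265) = -1876627478/343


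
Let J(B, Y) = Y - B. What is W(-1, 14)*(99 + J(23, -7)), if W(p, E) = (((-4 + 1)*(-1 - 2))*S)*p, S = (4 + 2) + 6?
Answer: -7452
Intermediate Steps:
S = 12 (S = 6 + 6 = 12)
W(p, E) = 108*p (W(p, E) = (((-4 + 1)*(-1 - 2))*12)*p = (-3*(-3)*12)*p = (9*12)*p = 108*p)
W(-1, 14)*(99 + J(23, -7)) = (108*(-1))*(99 + (-7 - 1*23)) = -108*(99 + (-7 - 23)) = -108*(99 - 30) = -108*69 = -7452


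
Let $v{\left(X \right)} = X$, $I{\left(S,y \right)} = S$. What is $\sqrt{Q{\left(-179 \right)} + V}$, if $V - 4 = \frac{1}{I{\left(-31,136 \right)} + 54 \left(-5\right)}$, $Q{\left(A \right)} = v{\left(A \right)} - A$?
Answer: $\frac{\sqrt{362103}}{301} \approx 1.9992$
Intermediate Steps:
$Q{\left(A \right)} = 0$ ($Q{\left(A \right)} = A - A = 0$)
$V = \frac{1203}{301}$ ($V = 4 + \frac{1}{-31 + 54 \left(-5\right)} = 4 + \frac{1}{-31 - 270} = 4 + \frac{1}{-301} = 4 - \frac{1}{301} = \frac{1203}{301} \approx 3.9967$)
$\sqrt{Q{\left(-179 \right)} + V} = \sqrt{0 + \frac{1203}{301}} = \sqrt{\frac{1203}{301}} = \frac{\sqrt{362103}}{301}$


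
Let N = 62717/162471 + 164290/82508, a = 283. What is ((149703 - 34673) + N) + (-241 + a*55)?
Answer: 873723868763849/6702578634 ≈ 1.3036e+5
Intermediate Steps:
N = 15933507413/6702578634 (N = 62717*(1/162471) + 164290*(1/82508) = 62717/162471 + 82145/41254 = 15933507413/6702578634 ≈ 2.3772)
((149703 - 34673) + N) + (-241 + a*55) = ((149703 - 34673) + 15933507413/6702578634) + (-241 + 283*55) = (115030 + 15933507413/6702578634) + (-241 + 15565) = 771013553776433/6702578634 + 15324 = 873723868763849/6702578634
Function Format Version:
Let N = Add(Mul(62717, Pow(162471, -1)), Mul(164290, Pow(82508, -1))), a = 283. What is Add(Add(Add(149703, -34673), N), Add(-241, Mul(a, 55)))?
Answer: Rational(873723868763849, 6702578634) ≈ 1.3036e+5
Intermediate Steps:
N = Rational(15933507413, 6702578634) (N = Add(Mul(62717, Rational(1, 162471)), Mul(164290, Rational(1, 82508))) = Add(Rational(62717, 162471), Rational(82145, 41254)) = Rational(15933507413, 6702578634) ≈ 2.3772)
Add(Add(Add(149703, -34673), N), Add(-241, Mul(a, 55))) = Add(Add(Add(149703, -34673), Rational(15933507413, 6702578634)), Add(-241, Mul(283, 55))) = Add(Add(115030, Rational(15933507413, 6702578634)), Add(-241, 15565)) = Add(Rational(771013553776433, 6702578634), 15324) = Rational(873723868763849, 6702578634)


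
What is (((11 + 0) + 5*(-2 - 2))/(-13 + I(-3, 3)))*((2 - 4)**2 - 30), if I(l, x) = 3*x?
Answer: -117/2 ≈ -58.500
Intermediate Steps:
(((11 + 0) + 5*(-2 - 2))/(-13 + I(-3, 3)))*((2 - 4)**2 - 30) = (((11 + 0) + 5*(-2 - 2))/(-13 + 3*3))*((2 - 4)**2 - 30) = ((11 + 5*(-4))/(-13 + 9))*((-2)**2 - 30) = ((11 - 20)/(-4))*(4 - 30) = -9*(-1/4)*(-26) = (9/4)*(-26) = -117/2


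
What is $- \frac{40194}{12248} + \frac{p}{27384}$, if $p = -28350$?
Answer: $- \frac{1077309}{249553} \approx -4.317$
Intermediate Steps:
$- \frac{40194}{12248} + \frac{p}{27384} = - \frac{40194}{12248} - \frac{28350}{27384} = \left(-40194\right) \frac{1}{12248} - \frac{675}{652} = - \frac{20097}{6124} - \frac{675}{652} = - \frac{1077309}{249553}$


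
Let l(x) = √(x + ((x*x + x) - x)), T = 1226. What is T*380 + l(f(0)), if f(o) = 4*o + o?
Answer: 465880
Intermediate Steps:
f(o) = 5*o
l(x) = √(x + x²) (l(x) = √(x + ((x² + x) - x)) = √(x + ((x + x²) - x)) = √(x + x²))
T*380 + l(f(0)) = 1226*380 + √((5*0)*(1 + 5*0)) = 465880 + √(0*(1 + 0)) = 465880 + √(0*1) = 465880 + √0 = 465880 + 0 = 465880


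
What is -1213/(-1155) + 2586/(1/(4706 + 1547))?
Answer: 18676649203/1155 ≈ 1.6170e+7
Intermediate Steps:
-1213/(-1155) + 2586/(1/(4706 + 1547)) = -1213*(-1/1155) + 2586/(1/6253) = 1213/1155 + 2586/(1/6253) = 1213/1155 + 2586*6253 = 1213/1155 + 16170258 = 18676649203/1155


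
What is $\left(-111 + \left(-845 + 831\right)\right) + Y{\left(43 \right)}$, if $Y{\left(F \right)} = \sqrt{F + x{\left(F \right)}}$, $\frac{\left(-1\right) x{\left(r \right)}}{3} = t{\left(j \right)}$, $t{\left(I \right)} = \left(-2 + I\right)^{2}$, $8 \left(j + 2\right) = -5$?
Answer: $-125 + \frac{i \sqrt{1355}}{8} \approx -125.0 + 4.6013 i$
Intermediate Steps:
$j = - \frac{21}{8}$ ($j = -2 + \frac{1}{8} \left(-5\right) = -2 - \frac{5}{8} = - \frac{21}{8} \approx -2.625$)
$x{\left(r \right)} = - \frac{4107}{64}$ ($x{\left(r \right)} = - 3 \left(-2 - \frac{21}{8}\right)^{2} = - 3 \left(- \frac{37}{8}\right)^{2} = \left(-3\right) \frac{1369}{64} = - \frac{4107}{64}$)
$Y{\left(F \right)} = \sqrt{- \frac{4107}{64} + F}$ ($Y{\left(F \right)} = \sqrt{F - \frac{4107}{64}} = \sqrt{- \frac{4107}{64} + F}$)
$\left(-111 + \left(-845 + 831\right)\right) + Y{\left(43 \right)} = \left(-111 + \left(-845 + 831\right)\right) + \frac{\sqrt{-4107 + 64 \cdot 43}}{8} = \left(-111 - 14\right) + \frac{\sqrt{-4107 + 2752}}{8} = -125 + \frac{\sqrt{-1355}}{8} = -125 + \frac{i \sqrt{1355}}{8}$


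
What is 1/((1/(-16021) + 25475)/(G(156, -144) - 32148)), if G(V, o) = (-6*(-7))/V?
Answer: -13391008661/10611509324 ≈ -1.2619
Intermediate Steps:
G(V, o) = 42/V
1/((1/(-16021) + 25475)/(G(156, -144) - 32148)) = 1/((1/(-16021) + 25475)/(42/156 - 32148)) = 1/((-1/16021 + 25475)/(42*(1/156) - 32148)) = 1/(408134974/(16021*(7/26 - 32148))) = 1/(408134974/(16021*(-835841/26))) = 1/((408134974/16021)*(-26/835841)) = 1/(-10611509324/13391008661) = -13391008661/10611509324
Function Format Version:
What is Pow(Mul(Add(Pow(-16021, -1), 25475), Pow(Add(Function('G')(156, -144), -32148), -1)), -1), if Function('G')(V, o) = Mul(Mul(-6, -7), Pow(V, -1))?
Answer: Rational(-13391008661, 10611509324) ≈ -1.2619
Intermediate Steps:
Function('G')(V, o) = Mul(42, Pow(V, -1))
Pow(Mul(Add(Pow(-16021, -1), 25475), Pow(Add(Function('G')(156, -144), -32148), -1)), -1) = Pow(Mul(Add(Pow(-16021, -1), 25475), Pow(Add(Mul(42, Pow(156, -1)), -32148), -1)), -1) = Pow(Mul(Add(Rational(-1, 16021), 25475), Pow(Add(Mul(42, Rational(1, 156)), -32148), -1)), -1) = Pow(Mul(Rational(408134974, 16021), Pow(Add(Rational(7, 26), -32148), -1)), -1) = Pow(Mul(Rational(408134974, 16021), Pow(Rational(-835841, 26), -1)), -1) = Pow(Mul(Rational(408134974, 16021), Rational(-26, 835841)), -1) = Pow(Rational(-10611509324, 13391008661), -1) = Rational(-13391008661, 10611509324)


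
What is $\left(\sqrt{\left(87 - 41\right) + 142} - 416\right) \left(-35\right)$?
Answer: $14560 - 70 \sqrt{47} \approx 14080.0$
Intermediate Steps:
$\left(\sqrt{\left(87 - 41\right) + 142} - 416\right) \left(-35\right) = \left(\sqrt{46 + 142} - 416\right) \left(-35\right) = \left(\sqrt{188} - 416\right) \left(-35\right) = \left(2 \sqrt{47} - 416\right) \left(-35\right) = \left(-416 + 2 \sqrt{47}\right) \left(-35\right) = 14560 - 70 \sqrt{47}$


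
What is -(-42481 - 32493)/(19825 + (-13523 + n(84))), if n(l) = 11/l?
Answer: 6297816/529379 ≈ 11.897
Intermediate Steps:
-(-42481 - 32493)/(19825 + (-13523 + n(84))) = -(-42481 - 32493)/(19825 + (-13523 + 11/84)) = -(-74974)/(19825 + (-13523 + 11*(1/84))) = -(-74974)/(19825 + (-13523 + 11/84)) = -(-74974)/(19825 - 1135921/84) = -(-74974)/529379/84 = -(-74974)*84/529379 = -1*(-6297816/529379) = 6297816/529379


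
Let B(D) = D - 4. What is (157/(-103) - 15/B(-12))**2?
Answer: 935089/2715904 ≈ 0.34430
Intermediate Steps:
B(D) = -4 + D
(157/(-103) - 15/B(-12))**2 = (157/(-103) - 15/(-4 - 12))**2 = (157*(-1/103) - 15/(-16))**2 = (-157/103 - 15*(-1/16))**2 = (-157/103 + 15/16)**2 = (-967/1648)**2 = 935089/2715904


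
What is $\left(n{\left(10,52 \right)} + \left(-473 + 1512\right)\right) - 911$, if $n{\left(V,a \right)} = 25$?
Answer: $153$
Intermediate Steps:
$\left(n{\left(10,52 \right)} + \left(-473 + 1512\right)\right) - 911 = \left(25 + \left(-473 + 1512\right)\right) - 911 = \left(25 + 1039\right) - 911 = 1064 - 911 = 153$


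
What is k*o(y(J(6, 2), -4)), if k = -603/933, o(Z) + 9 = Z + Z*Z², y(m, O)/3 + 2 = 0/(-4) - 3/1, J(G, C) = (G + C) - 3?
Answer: 683199/311 ≈ 2196.8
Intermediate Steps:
J(G, C) = -3 + C + G (J(G, C) = (C + G) - 3 = -3 + C + G)
y(m, O) = -15 (y(m, O) = -6 + 3*(0/(-4) - 3/1) = -6 + 3*(0*(-¼) - 3*1) = -6 + 3*(0 - 3) = -6 + 3*(-3) = -6 - 9 = -15)
o(Z) = -9 + Z + Z³ (o(Z) = -9 + (Z + Z*Z²) = -9 + (Z + Z³) = -9 + Z + Z³)
k = -201/311 (k = -603*1/933 = -201/311 ≈ -0.64630)
k*o(y(J(6, 2), -4)) = -201*(-9 - 15 + (-15)³)/311 = -201*(-9 - 15 - 3375)/311 = -201/311*(-3399) = 683199/311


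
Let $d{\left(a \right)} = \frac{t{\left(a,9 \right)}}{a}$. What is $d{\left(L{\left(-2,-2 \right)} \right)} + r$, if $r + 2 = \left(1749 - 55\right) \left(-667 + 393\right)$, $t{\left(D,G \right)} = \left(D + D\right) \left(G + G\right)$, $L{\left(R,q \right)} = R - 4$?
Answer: $-464122$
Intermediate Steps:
$L{\left(R,q \right)} = -4 + R$
$t{\left(D,G \right)} = 4 D G$ ($t{\left(D,G \right)} = 2 D 2 G = 4 D G$)
$r = -464158$ ($r = -2 + \left(1749 - 55\right) \left(-667 + 393\right) = -2 + 1694 \left(-274\right) = -2 - 464156 = -464158$)
$d{\left(a \right)} = 36$ ($d{\left(a \right)} = \frac{4 a 9}{a} = \frac{36 a}{a} = 36$)
$d{\left(L{\left(-2,-2 \right)} \right)} + r = 36 - 464158 = -464122$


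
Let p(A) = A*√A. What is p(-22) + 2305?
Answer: 2305 - 22*I*√22 ≈ 2305.0 - 103.19*I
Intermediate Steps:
p(A) = A^(3/2)
p(-22) + 2305 = (-22)^(3/2) + 2305 = -22*I*√22 + 2305 = 2305 - 22*I*√22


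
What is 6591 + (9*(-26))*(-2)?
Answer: 7059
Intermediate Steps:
6591 + (9*(-26))*(-2) = 6591 - 234*(-2) = 6591 + 468 = 7059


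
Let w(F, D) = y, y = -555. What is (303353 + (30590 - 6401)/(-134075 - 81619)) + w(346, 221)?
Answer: 21770562541/71898 ≈ 3.0280e+5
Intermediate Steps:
w(F, D) = -555
(303353 + (30590 - 6401)/(-134075 - 81619)) + w(346, 221) = (303353 + (30590 - 6401)/(-134075 - 81619)) - 555 = (303353 + 24189/(-215694)) - 555 = (303353 + 24189*(-1/215694)) - 555 = (303353 - 8063/71898) - 555 = 21810465931/71898 - 555 = 21770562541/71898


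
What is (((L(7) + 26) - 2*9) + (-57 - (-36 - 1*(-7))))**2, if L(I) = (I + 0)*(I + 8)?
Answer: 7225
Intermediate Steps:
L(I) = I*(8 + I)
(((L(7) + 26) - 2*9) + (-57 - (-36 - 1*(-7))))**2 = (((7*(8 + 7) + 26) - 2*9) + (-57 - (-36 - 1*(-7))))**2 = (((7*15 + 26) - 18) + (-57 - (-36 + 7)))**2 = (((105 + 26) - 18) + (-57 - 1*(-29)))**2 = ((131 - 18) + (-57 + 29))**2 = (113 - 28)**2 = 85**2 = 7225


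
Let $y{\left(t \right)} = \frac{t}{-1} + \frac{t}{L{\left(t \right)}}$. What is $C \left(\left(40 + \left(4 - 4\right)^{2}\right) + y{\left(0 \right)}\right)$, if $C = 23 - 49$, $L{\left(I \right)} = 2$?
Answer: $-1040$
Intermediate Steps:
$C = -26$
$y{\left(t \right)} = - \frac{t}{2}$ ($y{\left(t \right)} = \frac{t}{-1} + \frac{t}{2} = t \left(-1\right) + t \frac{1}{2} = - t + \frac{t}{2} = - \frac{t}{2}$)
$C \left(\left(40 + \left(4 - 4\right)^{2}\right) + y{\left(0 \right)}\right) = - 26 \left(\left(40 + \left(4 - 4\right)^{2}\right) - 0\right) = - 26 \left(\left(40 + 0^{2}\right) + 0\right) = - 26 \left(\left(40 + 0\right) + 0\right) = - 26 \left(40 + 0\right) = \left(-26\right) 40 = -1040$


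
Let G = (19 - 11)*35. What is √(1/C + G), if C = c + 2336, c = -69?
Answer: 3*√159889243/2267 ≈ 16.733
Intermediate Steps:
C = 2267 (C = -69 + 2336 = 2267)
G = 280 (G = 8*35 = 280)
√(1/C + G) = √(1/2267 + 280) = √(634761/2267) = 3*√159889243/2267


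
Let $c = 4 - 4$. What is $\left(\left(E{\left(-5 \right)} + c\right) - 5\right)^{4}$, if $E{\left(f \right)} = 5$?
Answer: $0$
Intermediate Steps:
$c = 0$ ($c = 4 - 4 = 0$)
$\left(\left(E{\left(-5 \right)} + c\right) - 5\right)^{4} = \left(\left(5 + 0\right) - 5\right)^{4} = \left(5 - 5\right)^{4} = 0^{4} = 0$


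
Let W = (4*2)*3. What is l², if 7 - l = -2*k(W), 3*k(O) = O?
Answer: 529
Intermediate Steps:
W = 24 (W = 8*3 = 24)
k(O) = O/3
l = 23 (l = 7 - (-2)*(⅓)*24 = 7 - (-2)*8 = 7 - 1*(-16) = 7 + 16 = 23)
l² = 23² = 529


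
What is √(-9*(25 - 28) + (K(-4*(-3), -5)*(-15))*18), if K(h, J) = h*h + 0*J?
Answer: 3*I*√4317 ≈ 197.11*I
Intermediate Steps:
K(h, J) = h² (K(h, J) = h² + 0 = h²)
√(-9*(25 - 28) + (K(-4*(-3), -5)*(-15))*18) = √(-9*(25 - 28) + ((-4*(-3))²*(-15))*18) = √(-9*(-3) + (12²*(-15))*18) = √(27 + (144*(-15))*18) = √(27 - 2160*18) = √(27 - 38880) = √(-38853) = 3*I*√4317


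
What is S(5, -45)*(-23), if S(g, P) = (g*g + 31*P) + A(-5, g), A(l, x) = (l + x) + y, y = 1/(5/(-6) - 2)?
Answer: 535808/17 ≈ 31518.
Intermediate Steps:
y = -6/17 (y = 1/(5*(-⅙) - 2) = 1/(-⅚ - 2) = 1/(-17/6) = -6/17 ≈ -0.35294)
A(l, x) = -6/17 + l + x (A(l, x) = (l + x) - 6/17 = -6/17 + l + x)
S(g, P) = -91/17 + g + g² + 31*P (S(g, P) = (g*g + 31*P) + (-6/17 - 5 + g) = (g² + 31*P) + (-91/17 + g) = -91/17 + g + g² + 31*P)
S(5, -45)*(-23) = (-91/17 + 5 + 5² + 31*(-45))*(-23) = (-91/17 + 5 + 25 - 1395)*(-23) = -23296/17*(-23) = 535808/17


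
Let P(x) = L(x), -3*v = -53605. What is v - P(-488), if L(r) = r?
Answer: 55069/3 ≈ 18356.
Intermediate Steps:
v = 53605/3 (v = -1/3*(-53605) = 53605/3 ≈ 17868.)
P(x) = x
v - P(-488) = 53605/3 - 1*(-488) = 53605/3 + 488 = 55069/3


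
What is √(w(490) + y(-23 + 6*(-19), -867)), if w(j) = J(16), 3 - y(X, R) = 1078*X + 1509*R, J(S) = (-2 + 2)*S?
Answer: 2*√363998 ≈ 1206.6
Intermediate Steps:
J(S) = 0 (J(S) = 0*S = 0)
y(X, R) = 3 - 1509*R - 1078*X (y(X, R) = 3 - (1078*X + 1509*R) = 3 + (-1509*R - 1078*X) = 3 - 1509*R - 1078*X)
w(j) = 0
√(w(490) + y(-23 + 6*(-19), -867)) = √(0 + (3 - 1509*(-867) - 1078*(-23 + 6*(-19)))) = √(0 + (3 + 1308303 - 1078*(-23 - 114))) = √(0 + (3 + 1308303 - 1078*(-137))) = √(0 + (3 + 1308303 + 147686)) = √(0 + 1455992) = √1455992 = 2*√363998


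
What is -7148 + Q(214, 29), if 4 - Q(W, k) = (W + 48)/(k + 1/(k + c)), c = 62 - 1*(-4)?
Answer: -9856877/1378 ≈ -7153.0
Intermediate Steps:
c = 66 (c = 62 + 4 = 66)
Q(W, k) = 4 - (48 + W)/(k + 1/(66 + k)) (Q(W, k) = 4 - (W + 48)/(k + 1/(k + 66)) = 4 - (48 + W)/(k + 1/(66 + k)))
-7148 + Q(214, 29) = -7148 + (-3164 - 66*214 + 4*29² + 216*29 - 1*214*29)/(1 + 29² + 66*29) = -7148 + (-3164 - 14124 + 4*841 + 6264 - 6206)/(1 + 841 + 1914) = -7148 + (-3164 - 14124 + 3364 + 6264 - 6206)/2756 = -7148 + (1/2756)*(-13866) = -7148 - 6933/1378 = -9856877/1378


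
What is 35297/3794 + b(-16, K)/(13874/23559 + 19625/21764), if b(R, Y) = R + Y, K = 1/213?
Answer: -293844394808679/205882308726514 ≈ -1.4272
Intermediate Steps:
K = 1/213 ≈ 0.0046948
35297/3794 + b(-16, K)/(13874/23559 + 19625/21764) = 35297/3794 + (-16 + 1/213)/(13874/23559 + 19625/21764) = 35297*(1/3794) - 3407/(213*(13874*(1/23559) + 19625*(1/21764))) = 35297/3794 - 3407/(213*(13874/23559 + 19625/21764)) = 35297/3794 - 3407/(213*764299111/512738076) = 35297/3794 - 3407/213*512738076/764299111 = 35297/3794 - 582299541644/54265236881 = -293844394808679/205882308726514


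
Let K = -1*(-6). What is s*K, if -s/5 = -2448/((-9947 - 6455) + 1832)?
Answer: -7344/1457 ≈ -5.0405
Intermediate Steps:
s = -1224/1457 (s = -(-12240)/((-9947 - 6455) + 1832) = -(-12240)/(-16402 + 1832) = -(-12240)/(-14570) = -(-12240)*(-1)/14570 = -5*1224/7285 = -1224/1457 ≈ -0.84008)
K = 6
s*K = -1224/1457*6 = -7344/1457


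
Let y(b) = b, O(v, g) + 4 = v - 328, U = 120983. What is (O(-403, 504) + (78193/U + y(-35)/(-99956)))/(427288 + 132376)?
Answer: -8880517815867/6768003738692672 ≈ -0.0013121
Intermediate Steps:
O(v, g) = -332 + v (O(v, g) = -4 + (v - 328) = -4 + (-328 + v) = -332 + v)
(O(-403, 504) + (78193/U + y(-35)/(-99956)))/(427288 + 132376) = ((-332 - 403) + (78193/120983 - 35/(-99956)))/(427288 + 132376) = (-735 + (78193*(1/120983) - 35*(-1/99956)))/559664 = (-735 + (78193/120983 + 35/99956))*(1/559664) = (-735 + 7820093913/12092976748)*(1/559664) = -8880517815867/12092976748*1/559664 = -8880517815867/6768003738692672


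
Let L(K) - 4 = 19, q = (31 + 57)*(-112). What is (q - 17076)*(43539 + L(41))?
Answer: -1173211784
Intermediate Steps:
q = -9856 (q = 88*(-112) = -9856)
L(K) = 23 (L(K) = 4 + 19 = 23)
(q - 17076)*(43539 + L(41)) = (-9856 - 17076)*(43539 + 23) = -26932*43562 = -1173211784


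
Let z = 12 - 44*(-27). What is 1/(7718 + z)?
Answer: 1/8918 ≈ 0.00011213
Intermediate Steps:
z = 1200 (z = 12 + 1188 = 1200)
1/(7718 + z) = 1/(7718 + 1200) = 1/8918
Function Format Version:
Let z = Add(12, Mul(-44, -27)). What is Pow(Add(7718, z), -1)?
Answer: Rational(1, 8918) ≈ 0.00011213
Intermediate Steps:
z = 1200 (z = Add(12, 1188) = 1200)
Pow(Add(7718, z), -1) = Pow(Add(7718, 1200), -1) = Pow(8918, -1) = Rational(1, 8918)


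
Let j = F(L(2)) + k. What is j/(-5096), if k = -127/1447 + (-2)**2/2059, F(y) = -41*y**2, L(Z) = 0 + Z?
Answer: 488872877/15182884808 ≈ 0.032199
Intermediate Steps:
L(Z) = Z
k = -255705/2979373 (k = -127*1/1447 + 4*(1/2059) = -127/1447 + 4/2059 = -255705/2979373 ≈ -0.085825)
j = -488872877/2979373 (j = -41*2**2 - 255705/2979373 = -41*4 - 255705/2979373 = -164 - 255705/2979373 = -488872877/2979373 ≈ -164.09)
j/(-5096) = -488872877/2979373/(-5096) = -488872877/2979373*(-1/5096) = 488872877/15182884808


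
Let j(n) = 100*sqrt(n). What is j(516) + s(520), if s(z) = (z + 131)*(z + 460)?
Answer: 637980 + 200*sqrt(129) ≈ 6.4025e+5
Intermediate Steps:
s(z) = (131 + z)*(460 + z)
j(516) + s(520) = 100*sqrt(516) + (60260 + 520**2 + 591*520) = 100*(2*sqrt(129)) + (60260 + 270400 + 307320) = 200*sqrt(129) + 637980 = 637980 + 200*sqrt(129)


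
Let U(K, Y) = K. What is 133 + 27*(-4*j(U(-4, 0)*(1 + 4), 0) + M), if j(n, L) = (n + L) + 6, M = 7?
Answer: 1834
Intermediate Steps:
j(n, L) = 6 + L + n (j(n, L) = (L + n) + 6 = 6 + L + n)
133 + 27*(-4*j(U(-4, 0)*(1 + 4), 0) + M) = 133 + 27*(-4*(6 + 0 - 4*(1 + 4)) + 7) = 133 + 27*(-4*(6 + 0 - 4*5) + 7) = 133 + 27*(-4*(6 + 0 - 20) + 7) = 133 + 27*(-4*(-14) + 7) = 133 + 27*(56 + 7) = 133 + 27*63 = 133 + 1701 = 1834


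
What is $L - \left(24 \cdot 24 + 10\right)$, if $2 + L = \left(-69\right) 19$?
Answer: $-1899$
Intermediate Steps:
$L = -1313$ ($L = -2 - 1311 = -1313$)
$L - \left(24 \cdot 24 + 10\right) = -1313 - \left(24 \cdot 24 + 10\right) = -1313 - \left(576 + 10\right) = -1313 - 586 = -1899$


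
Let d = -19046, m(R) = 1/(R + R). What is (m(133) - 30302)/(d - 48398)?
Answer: 8060331/17940104 ≈ 0.44929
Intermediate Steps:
m(R) = 1/(2*R)
(m(133) - 30302)/(d - 48398) = ((1/2)/133 - 30302)/(-19046 - 48398) = ((1/2)*(1/133) - 30302)/(-67444) = (1/266 - 30302)*(-1/67444) = -8060331/266*(-1/67444) = 8060331/17940104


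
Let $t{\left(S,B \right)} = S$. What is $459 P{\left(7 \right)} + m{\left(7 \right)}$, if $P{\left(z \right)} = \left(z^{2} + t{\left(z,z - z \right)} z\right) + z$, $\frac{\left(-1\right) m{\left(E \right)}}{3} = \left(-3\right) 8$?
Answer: $48267$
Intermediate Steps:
$m{\left(E \right)} = 72$ ($m{\left(E \right)} = - 3 \left(\left(-3\right) 8\right) = \left(-3\right) \left(-24\right) = 72$)
$P{\left(z \right)} = z + 2 z^{2}$ ($P{\left(z \right)} = \left(z^{2} + z z\right) + z = \left(z^{2} + z^{2}\right) + z = 2 z^{2} + z = z + 2 z^{2}$)
$459 P{\left(7 \right)} + m{\left(7 \right)} = 459 \cdot 7 \left(1 + 2 \cdot 7\right) + 72 = 459 \cdot 7 \left(1 + 14\right) + 72 = 459 \cdot 7 \cdot 15 + 72 = 459 \cdot 105 + 72 = 48195 + 72 = 48267$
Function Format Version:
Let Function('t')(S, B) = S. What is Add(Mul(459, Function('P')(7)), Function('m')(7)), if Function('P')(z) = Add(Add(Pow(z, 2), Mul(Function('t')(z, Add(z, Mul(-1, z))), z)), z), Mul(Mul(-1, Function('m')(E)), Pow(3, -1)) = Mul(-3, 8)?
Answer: 48267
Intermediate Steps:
Function('m')(E) = 72 (Function('m')(E) = Mul(-3, Mul(-3, 8)) = Mul(-3, -24) = 72)
Function('P')(z) = Add(z, Mul(2, Pow(z, 2))) (Function('P')(z) = Add(Add(Pow(z, 2), Mul(z, z)), z) = Add(Add(Pow(z, 2), Pow(z, 2)), z) = Add(Mul(2, Pow(z, 2)), z) = Add(z, Mul(2, Pow(z, 2))))
Add(Mul(459, Function('P')(7)), Function('m')(7)) = Add(Mul(459, Mul(7, Add(1, Mul(2, 7)))), 72) = Add(Mul(459, Mul(7, Add(1, 14))), 72) = Add(Mul(459, Mul(7, 15)), 72) = Add(Mul(459, 105), 72) = Add(48195, 72) = 48267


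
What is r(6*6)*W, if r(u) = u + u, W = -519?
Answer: -37368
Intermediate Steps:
r(u) = 2*u
r(6*6)*W = (2*(6*6))*(-519) = (2*36)*(-519) = 72*(-519) = -37368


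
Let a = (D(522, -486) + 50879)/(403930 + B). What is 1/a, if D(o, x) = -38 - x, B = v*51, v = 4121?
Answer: 614101/51327 ≈ 11.964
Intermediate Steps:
B = 210171 (B = 4121*51 = 210171)
a = 51327/614101 (a = ((-38 - 1*(-486)) + 50879)/(403930 + 210171) = ((-38 + 486) + 50879)/614101 = (448 + 50879)*(1/614101) = 51327*(1/614101) = 51327/614101 ≈ 0.083581)
1/a = 1/(51327/614101) = 614101/51327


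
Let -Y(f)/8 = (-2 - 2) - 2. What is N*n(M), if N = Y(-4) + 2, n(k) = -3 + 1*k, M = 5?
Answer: 100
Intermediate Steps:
n(k) = -3 + k
Y(f) = 48 (Y(f) = -8*((-2 - 2) - 2) = -8*(-4 - 2) = -8*(-6) = 48)
N = 50 (N = 48 + 2 = 50)
N*n(M) = 50*(-3 + 5) = 50*2 = 100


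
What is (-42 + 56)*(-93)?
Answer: -1302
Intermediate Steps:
(-42 + 56)*(-93) = 14*(-93) = -1302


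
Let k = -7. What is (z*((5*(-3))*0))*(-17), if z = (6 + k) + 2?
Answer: 0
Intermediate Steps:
z = 1 (z = (6 - 7) + 2 = -1 + 2 = 1)
(z*((5*(-3))*0))*(-17) = (1*((5*(-3))*0))*(-17) = (1*(-15*0))*(-17) = (1*0)*(-17) = 0*(-17) = 0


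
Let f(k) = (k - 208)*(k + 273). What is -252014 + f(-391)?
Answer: -181332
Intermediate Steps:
f(k) = (-208 + k)*(273 + k)
-252014 + f(-391) = -252014 + (-56784 + (-391)² + 65*(-391)) = -252014 + (-56784 + 152881 - 25415) = -252014 + 70682 = -181332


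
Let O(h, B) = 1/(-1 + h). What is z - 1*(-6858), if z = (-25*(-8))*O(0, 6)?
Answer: 6658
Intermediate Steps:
z = -200 (z = (-25*(-8))/(-1 + 0) = 200/(-1) = 200*(-1) = -200)
z - 1*(-6858) = -200 - 1*(-6858) = -200 + 6858 = 6658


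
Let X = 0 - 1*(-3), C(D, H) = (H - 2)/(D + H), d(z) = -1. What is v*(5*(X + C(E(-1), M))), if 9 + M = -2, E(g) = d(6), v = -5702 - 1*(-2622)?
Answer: -188650/3 ≈ -62883.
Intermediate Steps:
v = -3080 (v = -5702 + 2622 = -3080)
E(g) = -1
M = -11 (M = -9 - 2 = -11)
C(D, H) = (-2 + H)/(D + H)
X = 3 (X = 0 + 3 = 3)
v*(5*(X + C(E(-1), M))) = -15400*(3 + (-2 - 11)/(-1 - 11)) = -15400*(3 - 13/(-12)) = -15400*(3 - 1/12*(-13)) = -15400*(3 + 13/12) = -15400*49/12 = -3080*245/12 = -188650/3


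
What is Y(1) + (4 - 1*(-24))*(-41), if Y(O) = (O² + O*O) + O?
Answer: -1145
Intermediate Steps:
Y(O) = O + 2*O² (Y(O) = (O² + O²) + O = 2*O² + O = O + 2*O²)
Y(1) + (4 - 1*(-24))*(-41) = 1*(1 + 2*1) + (4 - 1*(-24))*(-41) = 1*(1 + 2) + (4 + 24)*(-41) = 1*3 + 28*(-41) = 3 - 1148 = -1145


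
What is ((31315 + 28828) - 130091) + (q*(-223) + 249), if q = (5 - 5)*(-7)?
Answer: -69699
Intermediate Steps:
q = 0 (q = 0*(-7) = 0)
((31315 + 28828) - 130091) + (q*(-223) + 249) = ((31315 + 28828) - 130091) + (0*(-223) + 249) = (60143 - 130091) + (0 + 249) = -69948 + 249 = -69699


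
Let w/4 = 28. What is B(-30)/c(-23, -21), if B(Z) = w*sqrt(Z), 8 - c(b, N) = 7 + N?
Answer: 56*I*sqrt(30)/11 ≈ 27.884*I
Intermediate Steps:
w = 112 (w = 4*28 = 112)
c(b, N) = 1 - N (c(b, N) = 8 - (7 + N) = 8 + (-7 - N) = 1 - N)
B(Z) = 112*sqrt(Z)
B(-30)/c(-23, -21) = (112*sqrt(-30))/(1 - 1*(-21)) = (112*(I*sqrt(30)))/(1 + 21) = (112*I*sqrt(30))/22 = (112*I*sqrt(30))*(1/22) = 56*I*sqrt(30)/11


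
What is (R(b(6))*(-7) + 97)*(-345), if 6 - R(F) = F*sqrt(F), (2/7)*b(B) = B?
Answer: -18975 - 50715*sqrt(21) ≈ -2.5138e+5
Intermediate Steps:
b(B) = 7*B/2
R(F) = 6 - F**(3/2) (R(F) = 6 - F*sqrt(F) = 6 - F**(3/2))
(R(b(6))*(-7) + 97)*(-345) = ((6 - ((7/2)*6)**(3/2))*(-7) + 97)*(-345) = ((6 - 21**(3/2))*(-7) + 97)*(-345) = ((6 - 21*sqrt(21))*(-7) + 97)*(-345) = ((-42 + 147*sqrt(21)) + 97)*(-345) = (55 + 147*sqrt(21))*(-345) = -18975 - 50715*sqrt(21)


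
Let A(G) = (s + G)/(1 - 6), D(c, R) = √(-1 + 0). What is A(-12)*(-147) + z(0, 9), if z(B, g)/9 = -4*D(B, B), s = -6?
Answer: -2646/5 - 36*I ≈ -529.2 - 36.0*I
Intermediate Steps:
D(c, R) = I (D(c, R) = √(-1) = I)
A(G) = 6/5 - G/5 (A(G) = (-6 + G)/(1 - 6) = (-6 + G)/(-5) = (-6 + G)*(-⅕) = 6/5 - G/5)
z(B, g) = -36*I (z(B, g) = 9*(-4*I) = -36*I)
A(-12)*(-147) + z(0, 9) = (6/5 - ⅕*(-12))*(-147) - 36*I = (6/5 + 12/5)*(-147) - 36*I = (18/5)*(-147) - 36*I = -2646/5 - 36*I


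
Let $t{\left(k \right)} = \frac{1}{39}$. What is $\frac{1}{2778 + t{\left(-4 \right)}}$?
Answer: $\frac{39}{108343} \approx 0.00035997$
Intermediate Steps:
$t{\left(k \right)} = \frac{1}{39}$
$\frac{1}{2778 + t{\left(-4 \right)}} = \frac{1}{2778 + \frac{1}{39}} = \frac{1}{\frac{108343}{39}} = \frac{39}{108343}$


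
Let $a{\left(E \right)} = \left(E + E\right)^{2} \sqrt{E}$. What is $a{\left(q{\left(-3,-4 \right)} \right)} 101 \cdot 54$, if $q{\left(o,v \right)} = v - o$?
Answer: $21816 i \approx 21816.0 i$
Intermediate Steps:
$a{\left(E \right)} = 4 E^{\frac{5}{2}}$ ($a{\left(E \right)} = \left(2 E\right)^{2} \sqrt{E} = 4 E^{2} \sqrt{E} = 4 E^{\frac{5}{2}}$)
$a{\left(q{\left(-3,-4 \right)} \right)} 101 \cdot 54 = 4 \left(-4 - -3\right)^{\frac{5}{2}} \cdot 101 \cdot 54 = 4 \left(-4 + 3\right)^{\frac{5}{2}} \cdot 101 \cdot 54 = 4 \left(-1\right)^{\frac{5}{2}} \cdot 101 \cdot 54 = 4 i 101 \cdot 54 = 404 i 54 = 21816 i$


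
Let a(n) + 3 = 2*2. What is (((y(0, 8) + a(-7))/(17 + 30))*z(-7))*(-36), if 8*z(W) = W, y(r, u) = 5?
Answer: 189/47 ≈ 4.0213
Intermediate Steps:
a(n) = 1 (a(n) = -3 + 2*2 = -3 + 4 = 1)
z(W) = W/8
(((y(0, 8) + a(-7))/(17 + 30))*z(-7))*(-36) = (((5 + 1)/(17 + 30))*((1/8)*(-7)))*(-36) = ((6/47)*(-7/8))*(-36) = -21/188*(-36) = 189/47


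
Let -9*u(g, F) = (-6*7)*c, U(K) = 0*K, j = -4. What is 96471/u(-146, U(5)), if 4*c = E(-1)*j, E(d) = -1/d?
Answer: -289413/14 ≈ -20672.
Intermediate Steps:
c = -1 (c = (-1/(-1)*(-4))/4 = (-1*(-1)*(-4))/4 = (1*(-4))/4 = (¼)*(-4) = -1)
U(K) = 0
u(g, F) = -14/3 (u(g, F) = -(-6*7)*(-1)/9 = -(-14)*(-1)/3 = -⅑*42 = -14/3)
96471/u(-146, U(5)) = 96471/(-14/3) = 96471*(-3/14) = -289413/14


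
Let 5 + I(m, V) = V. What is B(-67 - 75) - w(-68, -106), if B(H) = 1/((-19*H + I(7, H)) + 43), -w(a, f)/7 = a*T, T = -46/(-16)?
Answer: -1774944/1297 ≈ -1368.5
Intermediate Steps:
I(m, V) = -5 + V
T = 23/8 (T = -46*(-1/16) = 23/8 ≈ 2.8750)
w(a, f) = -161*a/8 (w(a, f) = -7*a*23/8 = -161*a/8)
B(H) = 1/(38 - 18*H) (B(H) = 1/((-19*H + (-5 + H)) + 43) = 1/((-5 - 18*H) + 43) = 1/(38 - 18*H))
B(-67 - 75) - w(-68, -106) = 1/(2*(19 - 9*(-67 - 75))) - (-161)*(-68)/8 = 1/(2*(19 - 9*(-142))) - 1*2737/2 = 1/(2*(19 + 1278)) - 2737/2 = (1/2)/1297 - 2737/2 = (1/2)*(1/1297) - 2737/2 = 1/2594 - 2737/2 = -1774944/1297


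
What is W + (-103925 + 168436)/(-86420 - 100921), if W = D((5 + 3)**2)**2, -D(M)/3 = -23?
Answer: 891865990/187341 ≈ 4760.7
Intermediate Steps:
D(M) = 69 (D(M) = -3*(-23) = 69)
W = 4761 (W = 69**2 = 4761)
W + (-103925 + 168436)/(-86420 - 100921) = 4761 + (-103925 + 168436)/(-86420 - 100921) = 4761 + 64511/(-187341) = 4761 + 64511*(-1/187341) = 4761 - 64511/187341 = 891865990/187341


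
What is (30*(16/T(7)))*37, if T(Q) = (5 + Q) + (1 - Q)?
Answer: 2960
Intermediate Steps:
T(Q) = 6
(30*(16/T(7)))*37 = (30*(16/6))*37 = (30*(16*(1/6)))*37 = (30*(8/3))*37 = 80*37 = 2960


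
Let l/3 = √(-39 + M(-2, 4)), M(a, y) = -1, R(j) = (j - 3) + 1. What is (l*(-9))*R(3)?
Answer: -54*I*√10 ≈ -170.76*I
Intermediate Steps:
R(j) = -2 + j (R(j) = (-3 + j) + 1 = -2 + j)
l = 6*I*√10 (l = 3*√(-39 - 1) = 3*√(-40) = 3*(2*I*√10) = 6*I*√10 ≈ 18.974*I)
(l*(-9))*R(3) = ((6*I*√10)*(-9))*(-2 + 3) = -54*I*√10*1 = -54*I*√10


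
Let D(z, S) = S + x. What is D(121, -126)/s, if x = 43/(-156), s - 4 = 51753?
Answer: -19699/8074092 ≈ -0.0024398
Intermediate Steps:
s = 51757 (s = 4 + 51753 = 51757)
x = -43/156 (x = 43*(-1/156) = -43/156 ≈ -0.27564)
D(z, S) = -43/156 + S (D(z, S) = S - 43/156 = -43/156 + S)
D(121, -126)/s = (-43/156 - 126)/51757 = -19699/156*1/51757 = -19699/8074092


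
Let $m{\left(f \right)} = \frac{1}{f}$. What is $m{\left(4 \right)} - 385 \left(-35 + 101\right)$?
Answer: $- \frac{101639}{4} \approx -25410.0$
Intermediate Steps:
$m{\left(4 \right)} - 385 \left(-35 + 101\right) = \frac{1}{4} - 385 \left(-35 + 101\right) = \frac{1}{4} - 25410 = - \frac{101639}{4}$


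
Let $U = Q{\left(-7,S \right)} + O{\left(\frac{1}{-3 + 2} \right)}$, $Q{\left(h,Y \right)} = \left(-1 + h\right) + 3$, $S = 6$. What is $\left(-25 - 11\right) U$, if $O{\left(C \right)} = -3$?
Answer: $288$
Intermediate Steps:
$Q{\left(h,Y \right)} = 2 + h$
$U = -8$ ($U = \left(2 - 7\right) - 3 = -5 - 3 = -8$)
$\left(-25 - 11\right) U = \left(-25 - 11\right) \left(-8\right) = \left(-36\right) \left(-8\right) = 288$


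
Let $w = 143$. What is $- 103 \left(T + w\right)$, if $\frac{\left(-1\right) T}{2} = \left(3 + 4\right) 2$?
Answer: $-11845$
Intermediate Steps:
$T = -28$ ($T = - 2 \left(3 + 4\right) 2 = - 2 \cdot 7 \cdot 2 = \left(-2\right) 14 = -28$)
$- 103 \left(T + w\right) = - 103 \left(-28 + 143\right) = \left(-103\right) 115 = -11845$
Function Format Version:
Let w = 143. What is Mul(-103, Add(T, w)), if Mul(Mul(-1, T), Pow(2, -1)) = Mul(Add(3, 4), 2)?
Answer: -11845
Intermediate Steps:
T = -28 (T = Mul(-2, Mul(Add(3, 4), 2)) = Mul(-2, Mul(7, 2)) = Mul(-2, 14) = -28)
Mul(-103, Add(T, w)) = Mul(-103, Add(-28, 143)) = Mul(-103, 115) = -11845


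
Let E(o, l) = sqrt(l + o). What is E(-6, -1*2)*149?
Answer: 298*I*sqrt(2) ≈ 421.44*I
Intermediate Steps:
E(-6, -1*2)*149 = sqrt(-1*2 - 6)*149 = sqrt(-2 - 6)*149 = sqrt(-8)*149 = (2*I*sqrt(2))*149 = 298*I*sqrt(2)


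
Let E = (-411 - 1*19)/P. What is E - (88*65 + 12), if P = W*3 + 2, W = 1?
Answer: -5818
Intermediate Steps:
P = 5 (P = 1*3 + 2 = 3 + 2 = 5)
E = -86 (E = (-411 - 1*19)/5 = (-411 - 19)*(⅕) = -430*⅕ = -86)
E - (88*65 + 12) = -86 - (88*65 + 12) = -86 - (5720 + 12) = -86 - 1*5732 = -86 - 5732 = -5818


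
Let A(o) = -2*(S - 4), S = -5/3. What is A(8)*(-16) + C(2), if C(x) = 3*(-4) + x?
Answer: -574/3 ≈ -191.33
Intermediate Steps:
C(x) = -12 + x
S = -5/3 (S = -5*⅓ = -5/3 ≈ -1.6667)
A(o) = 34/3 (A(o) = -2*(-5/3 - 4) = -2*(-17/3) = 34/3)
A(8)*(-16) + C(2) = (34/3)*(-16) + (-12 + 2) = -544/3 - 10 = -574/3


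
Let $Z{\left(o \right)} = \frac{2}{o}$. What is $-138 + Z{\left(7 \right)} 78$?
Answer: $- \frac{810}{7} \approx -115.71$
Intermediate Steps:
$-138 + Z{\left(7 \right)} 78 = -138 + \frac{2}{7} \cdot 78 = -138 + \frac{156}{7} = - \frac{810}{7}$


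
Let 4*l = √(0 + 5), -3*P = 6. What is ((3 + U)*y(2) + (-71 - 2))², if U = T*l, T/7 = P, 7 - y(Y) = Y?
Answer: 19581/4 + 2030*√5 ≈ 9434.5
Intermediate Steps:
P = -2 (P = -⅓*6 = -2)
y(Y) = 7 - Y
l = √5/4 (l = √(0 + 5)/4 = √5/4 ≈ 0.55902)
T = -14 (T = 7*(-2) = -14)
U = -7*√5/2 ≈ -7.8262
((3 + U)*y(2) + (-71 - 2))² = ((3 - 7*√5/2)*(7 - 1*2) + (-71 - 2))² = ((3 - 7*√5/2)*(7 - 2) - 73)² = ((3 - 7*√5/2)*5 - 73)² = ((15 - 35*√5/2) - 73)² = (-58 - 35*√5/2)²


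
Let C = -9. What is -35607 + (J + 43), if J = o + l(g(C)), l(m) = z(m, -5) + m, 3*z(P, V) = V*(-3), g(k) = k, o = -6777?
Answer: -42345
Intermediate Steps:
z(P, V) = -V (z(P, V) = (V*(-3))/3 = (-3*V)/3 = -V)
l(m) = 5 + m (l(m) = -1*(-5) + m = 5 + m)
J = -6781 (J = -6777 + (5 - 9) = -6777 - 4 = -6781)
-35607 + (J + 43) = -35607 + (-6781 + 43) = -35607 - 6738 = -42345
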